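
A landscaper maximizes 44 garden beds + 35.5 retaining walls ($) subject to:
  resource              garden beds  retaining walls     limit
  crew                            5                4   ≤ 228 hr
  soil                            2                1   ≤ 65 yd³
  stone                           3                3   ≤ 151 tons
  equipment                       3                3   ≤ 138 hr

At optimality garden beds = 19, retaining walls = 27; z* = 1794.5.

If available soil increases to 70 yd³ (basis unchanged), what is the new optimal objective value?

Binding: soil and equipment. Non-binding: crew (25 unused), stone (13 unused).
Since crew, stone are not tight, their duals are 0.
From A_Bᵀ y = c: 2·y_soil + 3·y_equipment = 44; 1·y_soil + 3·y_equipment = 35.5.
Solving: y_soil = 8.5, y_equipment = 9.
Δz = y_soil·Δb = 8.5 × (5) = 42.5, so new z* = 1794.5 + 42.5 = 1837.

1837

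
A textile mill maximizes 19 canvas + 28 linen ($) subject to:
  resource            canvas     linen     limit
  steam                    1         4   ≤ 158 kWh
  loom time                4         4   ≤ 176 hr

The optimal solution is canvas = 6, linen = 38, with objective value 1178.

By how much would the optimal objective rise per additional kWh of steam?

Both steam and loom time are binding at x*.
The binding rows give the dual system: 1·y_steam + 4·y_loom time = 19 and 4·y_steam + 4·y_loom time = 28.
Solving: y_steam = 3, y_loom time = 4.
Shadow price of steam = 3.

3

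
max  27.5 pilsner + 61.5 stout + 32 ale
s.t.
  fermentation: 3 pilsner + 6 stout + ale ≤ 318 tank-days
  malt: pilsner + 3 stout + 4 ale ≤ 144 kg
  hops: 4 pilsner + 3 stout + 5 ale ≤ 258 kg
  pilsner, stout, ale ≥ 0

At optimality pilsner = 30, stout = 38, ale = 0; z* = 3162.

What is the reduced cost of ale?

-1

Binding: fermentation and malt. Non-binding: hops (24 unused).
By complementary slackness, y = 0 for the non-binding constraint.
Dual feasibility on the basic columns requires 3·y_fermentation + 1·y_malt = 27.5, 6·y_fermentation + 3·y_malt = 61.5.
Solving: y_fermentation = 7, y_malt = 6.5.
Reduced cost of ale: c₃ − yᵀa₃ = 32 − (7·1 + 6.5·4) = 32 − 33 = -1.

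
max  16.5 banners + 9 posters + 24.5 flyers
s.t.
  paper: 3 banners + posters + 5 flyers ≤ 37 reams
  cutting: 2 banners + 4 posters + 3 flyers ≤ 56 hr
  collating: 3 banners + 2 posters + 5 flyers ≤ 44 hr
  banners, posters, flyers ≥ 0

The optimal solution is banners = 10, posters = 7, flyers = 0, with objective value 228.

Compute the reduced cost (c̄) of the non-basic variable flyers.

-3

At the optimum: paper uses 37 of 37 (binding); cutting uses 48 of 56 (slack = 8); collating uses 44 of 44 (binding).
Slack constraints have shadow price 0 (complementary slackness).
Dual feasibility on the basic columns requires 3·y_paper + 3·y_collating = 16.5, 1·y_paper + 2·y_collating = 9.
→ y_paper = 2 and y_collating = 3.5.
Reduced cost of flyers: c₃ − yᵀa₃ = 24.5 − (2·5 + 3.5·5) = 24.5 − 27.5 = -3.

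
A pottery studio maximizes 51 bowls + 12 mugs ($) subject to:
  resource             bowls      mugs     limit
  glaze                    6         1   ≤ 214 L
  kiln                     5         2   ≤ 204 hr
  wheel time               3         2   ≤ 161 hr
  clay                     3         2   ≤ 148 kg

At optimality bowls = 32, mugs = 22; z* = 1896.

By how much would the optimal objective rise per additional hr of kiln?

Binding: glaze and kiln. Non-binding: wheel time (21 unused), clay (8 unused).
Since wheel time, clay are not tight, their duals are 0.
Dual feasibility on the basic columns requires 6·y_glaze + 5·y_kiln = 51, 1·y_glaze + 2·y_kiln = 12.
Solving: y_glaze = 6, y_kiln = 3.
Shadow price of kiln = 3.

3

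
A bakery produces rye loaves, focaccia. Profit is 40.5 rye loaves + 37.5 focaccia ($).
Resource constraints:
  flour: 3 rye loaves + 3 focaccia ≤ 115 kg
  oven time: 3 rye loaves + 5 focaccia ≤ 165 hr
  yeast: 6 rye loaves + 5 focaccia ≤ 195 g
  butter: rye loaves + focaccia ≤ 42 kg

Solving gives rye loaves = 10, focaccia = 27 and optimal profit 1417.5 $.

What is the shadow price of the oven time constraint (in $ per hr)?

At the optimum: flour uses 111 of 115 (slack = 4); oven time uses 165 of 165 (binding); yeast uses 195 of 195 (binding); butter uses 37 of 42 (slack = 5).
By complementary slackness, y = 0 for the non-binding constraints.
The binding rows give the dual system: 3·y_oven time + 6·y_yeast = 40.5 and 5·y_oven time + 5·y_yeast = 37.5.
This yields shadow prices y_oven time = 1.5, y_yeast = 6.
Shadow price of oven time = 1.5.

1.5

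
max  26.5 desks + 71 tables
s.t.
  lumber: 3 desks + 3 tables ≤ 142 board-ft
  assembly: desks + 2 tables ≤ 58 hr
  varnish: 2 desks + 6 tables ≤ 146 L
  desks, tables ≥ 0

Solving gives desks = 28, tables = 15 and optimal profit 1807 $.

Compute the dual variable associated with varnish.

Binding: assembly and varnish. Non-binding: lumber (13 unused).
Slack constraints have shadow price 0 (complementary slackness).
From A_Bᵀ y = c: 1·y_assembly + 2·y_varnish = 26.5; 2·y_assembly + 6·y_varnish = 71.
This yields shadow prices y_assembly = 8.5, y_varnish = 9.
Shadow price of varnish = 9.

9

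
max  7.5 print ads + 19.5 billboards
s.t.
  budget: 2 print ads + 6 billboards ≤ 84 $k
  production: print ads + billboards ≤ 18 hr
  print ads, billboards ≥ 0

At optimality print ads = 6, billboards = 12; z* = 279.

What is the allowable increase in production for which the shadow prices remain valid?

Binding constraints: budget, production. The basis is B = [[2,6],[1,1]] with det -4.
Per unit increase in production, x* moves by d = (1.5, -0.5).
The basis stays optimal until billboards reaches 0; allowable increase = 24 hr.

24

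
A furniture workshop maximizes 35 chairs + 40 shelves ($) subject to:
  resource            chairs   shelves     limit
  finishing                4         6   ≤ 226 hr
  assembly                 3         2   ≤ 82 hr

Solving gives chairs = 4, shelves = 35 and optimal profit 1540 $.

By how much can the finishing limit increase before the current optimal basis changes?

20

Binding constraints: finishing, assembly. The basis is B = [[4,6],[3,2]] with det -10.
Per unit increase in finishing, x* moves by d = (-0.2, 0.3).
The basis stays optimal until chairs reaches 0; allowable increase = 20 hr.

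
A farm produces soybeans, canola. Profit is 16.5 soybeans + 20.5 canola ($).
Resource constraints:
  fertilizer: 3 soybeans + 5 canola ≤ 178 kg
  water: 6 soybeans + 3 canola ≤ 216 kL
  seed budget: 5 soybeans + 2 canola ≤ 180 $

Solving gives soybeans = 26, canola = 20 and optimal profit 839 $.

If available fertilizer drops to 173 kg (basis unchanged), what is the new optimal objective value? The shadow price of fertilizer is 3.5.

Δb = -5, so new z* = 839 + (3.5)·(-5) = 839 − 17.5 = 821.5.

821.5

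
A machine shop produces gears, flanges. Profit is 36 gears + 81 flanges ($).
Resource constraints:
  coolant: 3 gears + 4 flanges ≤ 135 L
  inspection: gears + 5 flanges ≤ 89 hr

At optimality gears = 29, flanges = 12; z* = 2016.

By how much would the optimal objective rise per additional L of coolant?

Check each constraint at x*: coolant 135/135 (tight); inspection 89/89 (tight).
From A_Bᵀ y = c: 3·y_coolant + 1·y_inspection = 36; 4·y_coolant + 5·y_inspection = 81.
→ y_coolant = 9 and y_inspection = 9.
Shadow price of coolant = 9.

9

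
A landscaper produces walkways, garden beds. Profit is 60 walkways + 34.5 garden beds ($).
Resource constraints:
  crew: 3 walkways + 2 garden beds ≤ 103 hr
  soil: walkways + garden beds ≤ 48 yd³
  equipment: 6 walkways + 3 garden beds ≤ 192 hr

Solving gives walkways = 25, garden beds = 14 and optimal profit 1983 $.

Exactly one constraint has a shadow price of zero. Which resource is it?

soil

crew: 103/103 (binding)
soil: 39/48 (slack 9)
equipment: 192/192 (binding)
By complementary slackness, a constraint with positive slack has shadow price 0 → soil.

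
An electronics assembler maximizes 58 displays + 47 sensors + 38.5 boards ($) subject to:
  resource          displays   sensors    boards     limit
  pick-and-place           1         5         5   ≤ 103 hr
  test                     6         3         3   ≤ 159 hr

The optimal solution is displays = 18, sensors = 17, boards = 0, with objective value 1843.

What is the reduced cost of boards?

Both pick-and-place and test are binding at x*.
Dual feasibility on the basic columns requires 1·y_pick-and-place + 6·y_test = 58, 5·y_pick-and-place + 3·y_test = 47.
→ y_pick-and-place = 4 and y_test = 9.
Reduced cost of boards: c₃ − yᵀa₃ = 38.5 − (4·5 + 9·3) = 38.5 − 47 = -8.5.

-8.5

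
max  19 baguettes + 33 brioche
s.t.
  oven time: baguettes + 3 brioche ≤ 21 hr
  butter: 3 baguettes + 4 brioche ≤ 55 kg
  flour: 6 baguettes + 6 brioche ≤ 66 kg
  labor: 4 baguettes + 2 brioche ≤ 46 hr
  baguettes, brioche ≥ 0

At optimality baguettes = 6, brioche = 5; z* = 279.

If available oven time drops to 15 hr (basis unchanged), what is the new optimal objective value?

Binding: oven time and flour. Non-binding: butter (17 unused), labor (12 unused).
Since butter, labor are not tight, their duals are 0.
From A_Bᵀ y = c: 1·y_oven time + 6·y_flour = 19; 3·y_oven time + 6·y_flour = 33.
This yields shadow prices y_oven time = 7, y_flour = 2.
Δz = y_oven time·Δb = 7 × (-6) = -42, so new z* = 279 − 42 = 237.

237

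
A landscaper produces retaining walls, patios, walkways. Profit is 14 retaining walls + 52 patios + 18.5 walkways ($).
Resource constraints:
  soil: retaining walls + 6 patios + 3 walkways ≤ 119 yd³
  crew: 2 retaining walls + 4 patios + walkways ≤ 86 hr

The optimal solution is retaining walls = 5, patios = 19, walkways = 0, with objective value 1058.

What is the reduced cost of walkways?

-3.5

Check each constraint at x*: soil 119/119 (tight); crew 86/86 (tight).
From A_Bᵀ y = c: 1·y_soil + 2·y_crew = 14; 6·y_soil + 4·y_crew = 52.
Solving: y_soil = 6, y_crew = 4.
Reduced cost of walkways: c₃ − yᵀa₃ = 18.5 − (6·3 + 4·1) = 18.5 − 22 = -3.5.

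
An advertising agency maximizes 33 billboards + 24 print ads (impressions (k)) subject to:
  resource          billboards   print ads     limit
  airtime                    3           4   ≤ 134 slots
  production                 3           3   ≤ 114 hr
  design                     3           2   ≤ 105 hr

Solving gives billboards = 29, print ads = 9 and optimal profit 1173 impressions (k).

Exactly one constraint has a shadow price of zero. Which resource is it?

airtime: 123/134 (slack 11)
production: 114/114 (binding)
design: 105/105 (binding)
By complementary slackness, a constraint with positive slack has shadow price 0 → airtime.

airtime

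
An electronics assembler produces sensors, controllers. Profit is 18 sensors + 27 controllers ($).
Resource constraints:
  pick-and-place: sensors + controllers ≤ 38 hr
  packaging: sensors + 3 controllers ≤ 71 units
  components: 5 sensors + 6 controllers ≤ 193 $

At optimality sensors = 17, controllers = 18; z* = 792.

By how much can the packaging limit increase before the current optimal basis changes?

25.5

Binding constraints: packaging, components. The basis is B = [[1,3],[5,6]] with det -9.
Per unit increase in packaging, x* moves by d = (-0.6667, 0.5556).
The basis stays optimal until sensors reaches 0; allowable increase = 25.5 units.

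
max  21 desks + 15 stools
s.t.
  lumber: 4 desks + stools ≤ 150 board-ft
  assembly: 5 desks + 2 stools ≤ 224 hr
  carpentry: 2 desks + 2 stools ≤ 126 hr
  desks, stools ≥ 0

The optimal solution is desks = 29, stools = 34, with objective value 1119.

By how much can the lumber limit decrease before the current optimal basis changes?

Binding constraints: lumber, carpentry. The basis is B = [[4,1],[2,2]] with det 6.
Per unit decrease in lumber, x* moves by d = (-0.3333, 0.3333).
The basis stays optimal until desks reaches 0; allowable decrease = 87 board-ft.

87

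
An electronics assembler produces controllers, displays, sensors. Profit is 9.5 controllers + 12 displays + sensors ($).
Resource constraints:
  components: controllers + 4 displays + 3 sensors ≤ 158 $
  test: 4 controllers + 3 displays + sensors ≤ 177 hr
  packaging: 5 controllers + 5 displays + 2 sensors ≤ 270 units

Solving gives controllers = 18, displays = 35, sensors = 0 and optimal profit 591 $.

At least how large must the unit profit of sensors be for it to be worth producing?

Check each constraint at x*: components 158/158 (tight); test 177/177 (tight); packaging 265/270 (slack 5).
Since packaging is not tight, its dual is 0.
The binding rows give the dual system: 1·y_components + 4·y_test = 9.5 and 4·y_components + 3·y_test = 12.
Solving: y_components = 1.5, y_test = 2.
sensors enters the basis when its profit ≥ yᵀa₃ = 1.5·3 + 2·1 = 6.5.

6.5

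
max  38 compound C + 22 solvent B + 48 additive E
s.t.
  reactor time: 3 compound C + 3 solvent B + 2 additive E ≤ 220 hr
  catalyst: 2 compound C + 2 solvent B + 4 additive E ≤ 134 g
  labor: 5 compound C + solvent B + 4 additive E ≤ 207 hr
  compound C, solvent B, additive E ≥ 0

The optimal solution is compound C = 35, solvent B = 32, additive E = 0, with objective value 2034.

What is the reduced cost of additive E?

At the optimum: reactor time uses 201 of 220 (slack = 19); catalyst uses 134 of 134 (binding); labor uses 207 of 207 (binding).
Since reactor time is not tight, its dual is 0.
Dual feasibility on the basic columns requires 2·y_catalyst + 5·y_labor = 38, 2·y_catalyst + 1·y_labor = 22.
→ y_catalyst = 9 and y_labor = 4.
Reduced cost of additive E: c₃ − yᵀa₃ = 48 − (9·4 + 4·4) = 48 − 52 = -4.

-4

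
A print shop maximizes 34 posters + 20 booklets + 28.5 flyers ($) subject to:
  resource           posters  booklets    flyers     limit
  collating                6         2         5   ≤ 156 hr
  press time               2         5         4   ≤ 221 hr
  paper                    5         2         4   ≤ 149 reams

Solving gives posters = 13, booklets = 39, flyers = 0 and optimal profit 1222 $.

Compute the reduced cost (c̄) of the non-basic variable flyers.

-4.5

At the optimum: collating uses 156 of 156 (binding); press time uses 221 of 221 (binding); paper uses 143 of 149 (slack = 6).
Slack constraints have shadow price 0 (complementary slackness).
Dual feasibility on the basic columns requires 6·y_collating + 2·y_press time = 34, 2·y_collating + 5·y_press time = 20.
This yields shadow prices y_collating = 5, y_press time = 2.
Reduced cost of flyers: c₃ − yᵀa₃ = 28.5 − (5·5 + 2·4) = 28.5 − 33 = -4.5.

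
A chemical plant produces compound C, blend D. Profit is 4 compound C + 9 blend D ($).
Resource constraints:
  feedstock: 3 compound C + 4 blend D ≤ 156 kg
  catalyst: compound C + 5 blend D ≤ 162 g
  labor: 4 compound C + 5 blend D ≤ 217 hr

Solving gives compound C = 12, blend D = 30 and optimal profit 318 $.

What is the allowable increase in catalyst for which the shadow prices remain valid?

33

Binding constraints: feedstock, catalyst. The basis is B = [[3,4],[1,5]] with det 11.
Per unit increase in catalyst, x* moves by d = (-0.3636, 0.2727).
The basis stays optimal until compound C reaches 0; allowable increase = 33 g.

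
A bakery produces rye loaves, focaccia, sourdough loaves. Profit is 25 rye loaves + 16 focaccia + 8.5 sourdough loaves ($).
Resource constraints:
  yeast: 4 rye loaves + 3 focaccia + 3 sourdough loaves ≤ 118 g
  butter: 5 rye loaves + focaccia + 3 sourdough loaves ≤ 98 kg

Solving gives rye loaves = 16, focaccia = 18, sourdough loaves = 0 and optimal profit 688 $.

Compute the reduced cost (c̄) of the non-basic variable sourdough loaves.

-9.5

Both yeast and butter are binding at x*.
The binding rows give the dual system: 4·y_yeast + 5·y_butter = 25 and 3·y_yeast + 1·y_butter = 16.
This yields shadow prices y_yeast = 5, y_butter = 1.
Reduced cost of sourdough loaves: c₃ − yᵀa₃ = 8.5 − (5·3 + 1·3) = 8.5 − 18 = -9.5.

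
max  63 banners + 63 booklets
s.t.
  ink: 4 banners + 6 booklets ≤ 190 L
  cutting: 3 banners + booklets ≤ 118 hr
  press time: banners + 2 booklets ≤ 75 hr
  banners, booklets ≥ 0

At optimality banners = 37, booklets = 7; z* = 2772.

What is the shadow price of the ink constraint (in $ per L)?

9

Check each constraint at x*: ink 190/190 (tight); cutting 118/118 (tight); press time 51/75 (slack 24).
By complementary slackness, y = 0 for the non-binding constraint.
The binding rows give the dual system: 4·y_ink + 3·y_cutting = 63 and 6·y_ink + 1·y_cutting = 63.
→ y_ink = 9 and y_cutting = 9.
Shadow price of ink = 9.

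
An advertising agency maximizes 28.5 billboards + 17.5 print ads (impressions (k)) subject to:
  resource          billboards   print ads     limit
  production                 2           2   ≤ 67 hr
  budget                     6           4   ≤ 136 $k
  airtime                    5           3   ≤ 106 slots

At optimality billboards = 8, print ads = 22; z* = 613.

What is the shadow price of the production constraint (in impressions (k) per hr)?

0

At the optimum: production uses 60 of 67 (slack = 7); budget uses 136 of 136 (binding); airtime uses 106 of 106 (binding).
Since production is not tight, its dual is 0.
The binding rows give the dual system: 6·y_budget + 5·y_airtime = 28.5 and 4·y_budget + 3·y_airtime = 17.5.
Solving: y_budget = 1, y_airtime = 4.5.
Shadow price of production = 0.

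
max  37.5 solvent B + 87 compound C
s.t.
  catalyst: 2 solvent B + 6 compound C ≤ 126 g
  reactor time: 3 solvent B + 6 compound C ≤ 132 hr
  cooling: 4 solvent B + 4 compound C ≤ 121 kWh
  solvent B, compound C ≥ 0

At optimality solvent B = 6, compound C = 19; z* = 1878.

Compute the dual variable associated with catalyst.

At the optimum: catalyst uses 126 of 126 (binding); reactor time uses 132 of 132 (binding); cooling uses 100 of 121 (slack = 21).
Since cooling is not tight, its dual is 0.
From A_Bᵀ y = c: 2·y_catalyst + 3·y_reactor time = 37.5; 6·y_catalyst + 6·y_reactor time = 87.
This yields shadow prices y_catalyst = 6, y_reactor time = 8.5.
Shadow price of catalyst = 6.

6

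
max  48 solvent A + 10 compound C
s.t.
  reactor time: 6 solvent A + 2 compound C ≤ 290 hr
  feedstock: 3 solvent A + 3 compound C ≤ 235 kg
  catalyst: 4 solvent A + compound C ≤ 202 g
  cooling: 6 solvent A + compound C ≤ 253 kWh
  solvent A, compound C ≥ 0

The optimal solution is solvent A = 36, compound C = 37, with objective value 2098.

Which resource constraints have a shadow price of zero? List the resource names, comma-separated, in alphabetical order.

reactor time: 290/290 (binding)
feedstock: 219/235 (slack 16)
catalyst: 181/202 (slack 21)
cooling: 253/253 (binding)
By complementary slackness, a constraint with positive slack has shadow price 0 → catalyst, feedstock.

catalyst, feedstock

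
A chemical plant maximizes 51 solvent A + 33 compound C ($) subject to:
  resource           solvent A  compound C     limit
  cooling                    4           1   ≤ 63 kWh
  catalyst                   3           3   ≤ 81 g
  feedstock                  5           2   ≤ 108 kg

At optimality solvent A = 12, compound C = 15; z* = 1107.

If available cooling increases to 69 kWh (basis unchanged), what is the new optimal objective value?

1143

Binding: cooling and catalyst. Non-binding: feedstock (18 unused).
By complementary slackness, y = 0 for the non-binding constraint.
From A_Bᵀ y = c: 4·y_cooling + 3·y_catalyst = 51; 1·y_cooling + 3·y_catalyst = 33.
→ y_cooling = 6 and y_catalyst = 9.
Δz = y_cooling·Δb = 6 × (6) = 36, so new z* = 1107 + 36 = 1143.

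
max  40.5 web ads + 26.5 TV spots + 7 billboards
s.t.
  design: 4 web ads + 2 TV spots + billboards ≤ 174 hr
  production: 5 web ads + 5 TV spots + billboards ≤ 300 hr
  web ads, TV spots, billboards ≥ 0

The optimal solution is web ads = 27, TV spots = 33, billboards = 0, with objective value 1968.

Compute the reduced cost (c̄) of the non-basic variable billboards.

-2.5

Both design and production are binding at x*.
The binding rows give the dual system: 4·y_design + 5·y_production = 40.5 and 2·y_design + 5·y_production = 26.5.
Solving: y_design = 7, y_production = 2.5.
Reduced cost of billboards: c₃ − yᵀa₃ = 7 − (7·1 + 2.5·1) = 7 − 9.5 = -2.5.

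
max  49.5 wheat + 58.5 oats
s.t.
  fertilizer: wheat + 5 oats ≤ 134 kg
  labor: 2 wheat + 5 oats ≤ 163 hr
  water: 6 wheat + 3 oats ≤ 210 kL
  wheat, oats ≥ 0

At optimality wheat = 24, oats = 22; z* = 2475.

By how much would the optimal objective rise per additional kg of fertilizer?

Binding: fertilizer and water. Non-binding: labor (5 unused).
Since labor is not tight, its dual is 0.
From A_Bᵀ y = c: 1·y_fertilizer + 6·y_water = 49.5; 5·y_fertilizer + 3·y_water = 58.5.
Solving: y_fertilizer = 7.5, y_water = 7.
Shadow price of fertilizer = 7.5.

7.5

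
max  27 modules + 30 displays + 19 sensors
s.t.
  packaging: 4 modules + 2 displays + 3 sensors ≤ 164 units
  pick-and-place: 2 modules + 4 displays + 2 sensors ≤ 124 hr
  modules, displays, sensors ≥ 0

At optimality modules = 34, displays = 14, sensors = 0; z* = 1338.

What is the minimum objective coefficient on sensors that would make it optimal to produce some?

23

At the optimum: packaging uses 164 of 164 (binding); pick-and-place uses 124 of 124 (binding).
From A_Bᵀ y = c: 4·y_packaging + 2·y_pick-and-place = 27; 2·y_packaging + 4·y_pick-and-place = 30.
This yields shadow prices y_packaging = 4, y_pick-and-place = 5.5.
sensors enters the basis when its profit ≥ yᵀa₃ = 4·3 + 5.5·2 = 23.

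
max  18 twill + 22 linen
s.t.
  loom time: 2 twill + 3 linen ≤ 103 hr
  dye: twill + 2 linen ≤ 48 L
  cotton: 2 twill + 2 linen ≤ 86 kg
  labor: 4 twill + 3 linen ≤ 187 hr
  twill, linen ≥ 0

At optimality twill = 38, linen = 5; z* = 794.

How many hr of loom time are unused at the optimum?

12

loom time used = 2·38 + 3·5 = 91; slack = 103 − 91 = 12.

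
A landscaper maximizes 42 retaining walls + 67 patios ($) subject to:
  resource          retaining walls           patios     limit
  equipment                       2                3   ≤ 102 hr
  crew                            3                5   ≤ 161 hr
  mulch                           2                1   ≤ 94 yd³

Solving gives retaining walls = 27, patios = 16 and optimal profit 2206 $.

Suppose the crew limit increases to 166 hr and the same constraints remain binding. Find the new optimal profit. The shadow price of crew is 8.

Δb = 5, so new z* = 2206 + (8)·(5) = 2206 + 40 = 2246.

2246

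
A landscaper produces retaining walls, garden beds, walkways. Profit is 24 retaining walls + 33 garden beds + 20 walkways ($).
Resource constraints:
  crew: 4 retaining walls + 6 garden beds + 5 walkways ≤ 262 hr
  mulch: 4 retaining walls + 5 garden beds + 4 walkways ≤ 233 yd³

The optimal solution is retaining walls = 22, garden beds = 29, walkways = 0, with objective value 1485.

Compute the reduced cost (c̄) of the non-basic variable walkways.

Both crew and mulch are binding at x*.
From A_Bᵀ y = c: 4·y_crew + 4·y_mulch = 24; 6·y_crew + 5·y_mulch = 33.
→ y_crew = 3 and y_mulch = 3.
Reduced cost of walkways: c₃ − yᵀa₃ = 20 − (3·5 + 3·4) = 20 − 27 = -7.

-7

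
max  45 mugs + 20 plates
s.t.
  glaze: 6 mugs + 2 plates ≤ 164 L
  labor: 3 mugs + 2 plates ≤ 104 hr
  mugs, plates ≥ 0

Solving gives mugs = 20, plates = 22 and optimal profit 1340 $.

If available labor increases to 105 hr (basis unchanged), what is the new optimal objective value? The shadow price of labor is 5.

Δb = 1, so new z* = 1340 + (5)·(1) = 1340 + 5 = 1345.

1345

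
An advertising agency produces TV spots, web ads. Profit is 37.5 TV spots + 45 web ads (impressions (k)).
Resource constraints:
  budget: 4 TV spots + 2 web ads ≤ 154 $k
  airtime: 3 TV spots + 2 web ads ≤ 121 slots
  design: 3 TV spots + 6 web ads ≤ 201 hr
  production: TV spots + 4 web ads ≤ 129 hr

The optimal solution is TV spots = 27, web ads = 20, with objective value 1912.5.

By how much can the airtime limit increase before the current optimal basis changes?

4

Binding constraints: airtime, design. The basis is B = [[3,2],[3,6]] with det 12.
Per unit increase in airtime, x* moves by d = (0.5, -0.25).
The basis stays optimal until budget becomes binding; allowable increase = 4 slots.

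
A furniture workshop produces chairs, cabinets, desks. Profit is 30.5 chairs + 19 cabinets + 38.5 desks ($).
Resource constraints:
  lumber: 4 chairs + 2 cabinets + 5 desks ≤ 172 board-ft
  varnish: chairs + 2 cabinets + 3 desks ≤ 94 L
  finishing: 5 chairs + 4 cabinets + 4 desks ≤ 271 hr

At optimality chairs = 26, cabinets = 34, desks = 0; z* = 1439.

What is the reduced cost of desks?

Check each constraint at x*: lumber 172/172 (tight); varnish 94/94 (tight); finishing 266/271 (slack 5).
Slack constraints have shadow price 0 (complementary slackness).
From A_Bᵀ y = c: 4·y_lumber + 1·y_varnish = 30.5; 2·y_lumber + 2·y_varnish = 19.
Solving: y_lumber = 7, y_varnish = 2.5.
Reduced cost of desks: c₃ − yᵀa₃ = 38.5 − (7·5 + 2.5·3) = 38.5 − 42.5 = -4.

-4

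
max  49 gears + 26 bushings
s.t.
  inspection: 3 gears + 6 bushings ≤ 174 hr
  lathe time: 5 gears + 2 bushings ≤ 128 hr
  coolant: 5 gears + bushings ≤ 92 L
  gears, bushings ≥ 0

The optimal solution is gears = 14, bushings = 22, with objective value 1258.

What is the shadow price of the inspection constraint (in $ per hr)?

Check each constraint at x*: inspection 174/174 (tight); lathe time 114/128 (slack 14); coolant 92/92 (tight).
Slack constraints have shadow price 0 (complementary slackness).
Dual feasibility on the basic columns requires 3·y_inspection + 5·y_coolant = 49, 6·y_inspection + 1·y_coolant = 26.
Solving: y_inspection = 3, y_coolant = 8.
Shadow price of inspection = 3.

3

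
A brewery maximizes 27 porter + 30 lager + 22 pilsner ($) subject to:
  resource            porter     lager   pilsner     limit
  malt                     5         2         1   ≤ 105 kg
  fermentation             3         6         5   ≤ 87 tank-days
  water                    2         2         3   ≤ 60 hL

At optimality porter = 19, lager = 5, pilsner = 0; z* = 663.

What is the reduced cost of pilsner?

Binding: malt and fermentation. Non-binding: water (12 unused).
Since water is not tight, its dual is 0.
From A_Bᵀ y = c: 5·y_malt + 3·y_fermentation = 27; 2·y_malt + 6·y_fermentation = 30.
This yields shadow prices y_malt = 3, y_fermentation = 4.
Reduced cost of pilsner: c₃ − yᵀa₃ = 22 − (3·1 + 4·5) = 22 − 23 = -1.

-1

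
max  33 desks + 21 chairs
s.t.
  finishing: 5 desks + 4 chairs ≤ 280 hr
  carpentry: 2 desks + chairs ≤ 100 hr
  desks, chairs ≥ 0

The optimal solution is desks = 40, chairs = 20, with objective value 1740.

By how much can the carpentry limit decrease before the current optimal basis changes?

Binding constraints: finishing, carpentry. The basis is B = [[5,4],[2,1]] with det -3.
Per unit decrease in carpentry, x* moves by d = (-1.3333, 1.6667).
The basis stays optimal until desks reaches 0; allowable decrease = 30 hr.

30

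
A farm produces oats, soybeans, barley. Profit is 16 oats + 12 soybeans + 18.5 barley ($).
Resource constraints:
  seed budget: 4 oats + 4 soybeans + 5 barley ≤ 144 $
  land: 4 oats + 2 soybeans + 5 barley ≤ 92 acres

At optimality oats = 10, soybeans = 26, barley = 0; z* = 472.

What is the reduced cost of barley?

-1.5

At the optimum: seed budget uses 144 of 144 (binding); land uses 92 of 92 (binding).
The binding rows give the dual system: 4·y_seed budget + 4·y_land = 16 and 4·y_seed budget + 2·y_land = 12.
→ y_seed budget = 2 and y_land = 2.
Reduced cost of barley: c₃ − yᵀa₃ = 18.5 − (2·5 + 2·5) = 18.5 − 20 = -1.5.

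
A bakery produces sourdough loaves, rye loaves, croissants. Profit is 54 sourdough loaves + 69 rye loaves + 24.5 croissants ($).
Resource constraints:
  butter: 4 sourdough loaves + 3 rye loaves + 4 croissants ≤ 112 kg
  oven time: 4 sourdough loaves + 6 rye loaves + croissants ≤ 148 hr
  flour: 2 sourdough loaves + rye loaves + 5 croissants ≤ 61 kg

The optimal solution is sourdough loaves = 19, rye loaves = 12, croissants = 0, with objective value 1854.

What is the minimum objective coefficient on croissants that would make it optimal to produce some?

At the optimum: butter uses 112 of 112 (binding); oven time uses 148 of 148 (binding); flour uses 50 of 61 (slack = 11).
Since flour is not tight, its dual is 0.
The binding rows give the dual system: 4·y_butter + 4·y_oven time = 54 and 3·y_butter + 6·y_oven time = 69.
Solving: y_butter = 4, y_oven time = 9.5.
croissants enters the basis when its profit ≥ yᵀa₃ = 4·4 + 9.5·1 = 25.5.

25.5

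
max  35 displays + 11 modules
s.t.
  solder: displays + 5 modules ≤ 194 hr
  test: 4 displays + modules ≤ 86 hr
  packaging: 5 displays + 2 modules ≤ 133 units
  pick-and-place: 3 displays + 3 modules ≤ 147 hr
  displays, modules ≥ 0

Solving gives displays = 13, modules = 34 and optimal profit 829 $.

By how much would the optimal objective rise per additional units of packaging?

3

At the optimum: solder uses 183 of 194 (slack = 11); test uses 86 of 86 (binding); packaging uses 133 of 133 (binding); pick-and-place uses 141 of 147 (slack = 6).
Slack constraints have shadow price 0 (complementary slackness).
The binding rows give the dual system: 4·y_test + 5·y_packaging = 35 and 1·y_test + 2·y_packaging = 11.
This yields shadow prices y_test = 5, y_packaging = 3.
Shadow price of packaging = 3.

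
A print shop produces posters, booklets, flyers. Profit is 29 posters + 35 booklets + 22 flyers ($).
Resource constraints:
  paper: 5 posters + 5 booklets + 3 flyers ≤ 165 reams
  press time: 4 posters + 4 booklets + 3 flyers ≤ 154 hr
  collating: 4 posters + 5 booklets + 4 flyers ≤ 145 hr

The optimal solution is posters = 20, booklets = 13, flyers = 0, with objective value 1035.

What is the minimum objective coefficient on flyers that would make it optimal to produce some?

At the optimum: paper uses 165 of 165 (binding); press time uses 132 of 154 (slack = 22); collating uses 145 of 145 (binding).
Since press time is not tight, its dual is 0.
The binding rows give the dual system: 5·y_paper + 4·y_collating = 29 and 5·y_paper + 5·y_collating = 35.
Solving: y_paper = 1, y_collating = 6.
flyers enters the basis when its profit ≥ yᵀa₃ = 1·3 + 6·4 = 27.

27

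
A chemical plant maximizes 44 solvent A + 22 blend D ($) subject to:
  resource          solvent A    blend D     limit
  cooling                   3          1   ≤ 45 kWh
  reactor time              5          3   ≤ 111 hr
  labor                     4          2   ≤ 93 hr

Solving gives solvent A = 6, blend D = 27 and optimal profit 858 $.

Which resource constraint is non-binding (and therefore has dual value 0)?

cooling: 45/45 (binding)
reactor time: 111/111 (binding)
labor: 78/93 (slack 15)
By complementary slackness, a constraint with positive slack has shadow price 0 → labor.

labor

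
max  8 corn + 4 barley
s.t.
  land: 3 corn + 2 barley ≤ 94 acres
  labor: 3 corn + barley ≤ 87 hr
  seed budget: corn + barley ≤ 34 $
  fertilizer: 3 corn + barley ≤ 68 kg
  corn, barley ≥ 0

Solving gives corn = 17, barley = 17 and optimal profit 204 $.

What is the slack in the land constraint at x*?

9

land used = 3·17 + 2·17 = 85; slack = 94 − 85 = 9.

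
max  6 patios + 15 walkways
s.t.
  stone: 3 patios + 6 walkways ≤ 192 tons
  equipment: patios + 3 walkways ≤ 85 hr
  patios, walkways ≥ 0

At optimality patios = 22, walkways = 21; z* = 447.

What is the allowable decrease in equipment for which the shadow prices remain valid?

Binding constraints: stone, equipment. The basis is B = [[3,6],[1,3]] with det 3.
Per unit decrease in equipment, x* moves by d = (2, -1).
The basis stays optimal until walkways reaches 0; allowable decrease = 21 hr.

21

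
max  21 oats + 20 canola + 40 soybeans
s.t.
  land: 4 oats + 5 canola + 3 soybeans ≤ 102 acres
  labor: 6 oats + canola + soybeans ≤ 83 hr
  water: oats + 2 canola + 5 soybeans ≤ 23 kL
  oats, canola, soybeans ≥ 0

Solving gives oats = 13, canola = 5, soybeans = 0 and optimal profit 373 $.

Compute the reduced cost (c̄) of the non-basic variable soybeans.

Binding: labor and water. Non-binding: land (25 unused).
Since land is not tight, its dual is 0.
Dual feasibility on the basic columns requires 6·y_labor + 1·y_water = 21, 1·y_labor + 2·y_water = 20.
→ y_labor = 2 and y_water = 9.
Reduced cost of soybeans: c₃ − yᵀa₃ = 40 − (2·1 + 9·5) = 40 − 47 = -7.

-7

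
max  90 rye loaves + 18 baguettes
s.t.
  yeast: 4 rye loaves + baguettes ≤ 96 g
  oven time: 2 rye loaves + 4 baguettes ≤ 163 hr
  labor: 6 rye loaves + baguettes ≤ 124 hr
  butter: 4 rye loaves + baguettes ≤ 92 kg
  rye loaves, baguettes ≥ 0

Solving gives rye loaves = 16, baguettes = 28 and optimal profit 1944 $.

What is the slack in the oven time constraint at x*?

19

oven time used = 2·16 + 4·28 = 144; slack = 163 − 144 = 19.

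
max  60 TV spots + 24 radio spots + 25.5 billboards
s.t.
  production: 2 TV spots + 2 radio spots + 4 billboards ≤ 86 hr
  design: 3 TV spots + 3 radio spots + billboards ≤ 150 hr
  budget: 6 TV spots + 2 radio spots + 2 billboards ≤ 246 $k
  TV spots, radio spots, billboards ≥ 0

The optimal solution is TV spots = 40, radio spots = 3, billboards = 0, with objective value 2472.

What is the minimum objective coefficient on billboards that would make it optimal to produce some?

At the optimum: production uses 86 of 86 (binding); design uses 129 of 150 (slack = 21); budget uses 246 of 246 (binding).
Slack constraints have shadow price 0 (complementary slackness).
Dual feasibility on the basic columns requires 2·y_production + 6·y_budget = 60, 2·y_production + 2·y_budget = 24.
→ y_production = 3 and y_budget = 9.
billboards enters the basis when its profit ≥ yᵀa₃ = 3·4 + 9·2 = 30.

30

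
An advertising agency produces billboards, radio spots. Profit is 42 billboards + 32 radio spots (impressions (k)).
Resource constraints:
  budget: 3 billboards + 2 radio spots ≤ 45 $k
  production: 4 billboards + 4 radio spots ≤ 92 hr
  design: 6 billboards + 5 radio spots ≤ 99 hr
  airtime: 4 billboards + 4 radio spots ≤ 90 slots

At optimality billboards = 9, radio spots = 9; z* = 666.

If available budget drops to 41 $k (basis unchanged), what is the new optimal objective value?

642

Binding: budget and design. Non-binding: production (20 unused), airtime (18 unused).
Slack constraints have shadow price 0 (complementary slackness).
Dual feasibility on the basic columns requires 3·y_budget + 6·y_design = 42, 2·y_budget + 5·y_design = 32.
This yields shadow prices y_budget = 6, y_design = 4.
Δz = y_budget·Δb = 6 × (-4) = -24, so new z* = 666 − 24 = 642.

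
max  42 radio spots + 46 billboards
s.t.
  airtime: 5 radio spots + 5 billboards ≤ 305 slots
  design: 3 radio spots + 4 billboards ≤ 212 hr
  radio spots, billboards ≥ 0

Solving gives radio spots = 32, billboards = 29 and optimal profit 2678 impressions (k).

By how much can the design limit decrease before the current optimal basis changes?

Binding constraints: airtime, design. The basis is B = [[5,5],[3,4]] with det 5.
Per unit decrease in design, x* moves by d = (1, -1).
The basis stays optimal until billboards reaches 0; allowable decrease = 29 hr.

29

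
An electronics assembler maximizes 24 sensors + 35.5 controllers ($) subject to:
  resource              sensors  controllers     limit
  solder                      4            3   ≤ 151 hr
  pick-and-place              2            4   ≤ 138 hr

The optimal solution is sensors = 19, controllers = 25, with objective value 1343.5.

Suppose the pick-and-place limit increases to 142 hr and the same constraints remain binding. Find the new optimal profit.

1371.5

At the optimum: solder uses 151 of 151 (binding); pick-and-place uses 138 of 138 (binding).
Dual feasibility on the basic columns requires 4·y_solder + 2·y_pick-and-place = 24, 3·y_solder + 4·y_pick-and-place = 35.5.
Solving: y_solder = 2.5, y_pick-and-place = 7.
Δz = y_pick-and-place·Δb = 7 × (4) = 28, so new z* = 1343.5 + 28 = 1371.5.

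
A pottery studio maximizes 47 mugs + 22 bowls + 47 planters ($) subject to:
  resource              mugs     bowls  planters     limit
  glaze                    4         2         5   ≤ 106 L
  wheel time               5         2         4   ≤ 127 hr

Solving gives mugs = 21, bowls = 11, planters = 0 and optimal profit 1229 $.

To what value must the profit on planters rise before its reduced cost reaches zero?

At the optimum: glaze uses 106 of 106 (binding); wheel time uses 127 of 127 (binding).
From A_Bᵀ y = c: 4·y_glaze + 5·y_wheel time = 47; 2·y_glaze + 2·y_wheel time = 22.
Solving: y_glaze = 8, y_wheel time = 3.
planters enters the basis when its profit ≥ yᵀa₃ = 8·5 + 3·4 = 52.

52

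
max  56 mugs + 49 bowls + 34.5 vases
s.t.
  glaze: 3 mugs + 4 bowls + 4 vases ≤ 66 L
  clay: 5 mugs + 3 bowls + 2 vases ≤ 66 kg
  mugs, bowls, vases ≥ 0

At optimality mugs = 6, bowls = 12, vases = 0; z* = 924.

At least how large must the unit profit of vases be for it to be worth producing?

Both glaze and clay are binding at x*.
The binding rows give the dual system: 3·y_glaze + 5·y_clay = 56 and 4·y_glaze + 3·y_clay = 49.
Solving: y_glaze = 7, y_clay = 7.
vases enters the basis when its profit ≥ yᵀa₃ = 7·4 + 7·2 = 42.

42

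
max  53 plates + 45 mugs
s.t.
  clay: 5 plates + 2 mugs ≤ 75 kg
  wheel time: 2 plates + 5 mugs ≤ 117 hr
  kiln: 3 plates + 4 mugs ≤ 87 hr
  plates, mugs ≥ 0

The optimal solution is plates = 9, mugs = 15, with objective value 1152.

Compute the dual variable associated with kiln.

Binding: clay and kiln. Non-binding: wheel time (24 unused).
Since wheel time is not tight, its dual is 0.
Dual feasibility on the basic columns requires 5·y_clay + 3·y_kiln = 53, 2·y_clay + 4·y_kiln = 45.
→ y_clay = 5.5 and y_kiln = 8.5.
Shadow price of kiln = 8.5.

8.5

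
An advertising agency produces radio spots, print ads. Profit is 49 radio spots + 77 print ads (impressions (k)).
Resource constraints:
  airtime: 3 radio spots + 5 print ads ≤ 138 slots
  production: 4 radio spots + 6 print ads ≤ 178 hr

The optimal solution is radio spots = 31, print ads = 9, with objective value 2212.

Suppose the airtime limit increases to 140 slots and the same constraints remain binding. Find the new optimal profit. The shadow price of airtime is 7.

2226

Δb = 2, so new z* = 2212 + (7)·(2) = 2212 + 14 = 2226.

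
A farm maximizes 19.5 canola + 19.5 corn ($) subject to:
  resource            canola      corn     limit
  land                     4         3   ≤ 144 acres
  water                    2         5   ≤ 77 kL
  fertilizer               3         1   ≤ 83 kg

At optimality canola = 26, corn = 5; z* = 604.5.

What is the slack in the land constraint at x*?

land used = 4·26 + 3·5 = 119; slack = 144 − 119 = 25.

25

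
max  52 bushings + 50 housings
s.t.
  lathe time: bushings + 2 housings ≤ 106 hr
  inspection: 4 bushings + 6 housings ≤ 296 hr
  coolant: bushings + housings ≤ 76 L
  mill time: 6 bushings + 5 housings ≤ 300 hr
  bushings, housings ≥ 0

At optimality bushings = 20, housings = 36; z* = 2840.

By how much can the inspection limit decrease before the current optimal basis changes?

Binding constraints: inspection, mill time. The basis is B = [[4,6],[6,5]] with det -16.
Per unit decrease in inspection, x* moves by d = (0.3125, -0.375).
The basis stays optimal until housings reaches 0; allowable decrease = 96 hr.

96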